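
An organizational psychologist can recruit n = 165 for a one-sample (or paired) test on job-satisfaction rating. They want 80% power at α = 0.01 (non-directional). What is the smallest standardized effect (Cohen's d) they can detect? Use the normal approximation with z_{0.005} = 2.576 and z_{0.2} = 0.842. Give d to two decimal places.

For a single sample (or paired design) of n = 165: d_min = (z_{α/2} + z_β)/√n.
z-sum = 2.576 + 0.842 = 3.418.
d_min = 3.418 / √165 = 3.418 / 12.845 = 0.266.

d_min ≈ 0.27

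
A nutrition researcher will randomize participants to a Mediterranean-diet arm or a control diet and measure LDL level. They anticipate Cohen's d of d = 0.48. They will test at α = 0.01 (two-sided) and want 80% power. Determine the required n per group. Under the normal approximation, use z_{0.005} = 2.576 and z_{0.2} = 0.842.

n = 102 per group

For two independent groups with equal n: n = 2·((z_{α/2} + z_β) / d)².
z_{α/2} + z_β = 2.576 + 0.842 = 3.418.
n = 2 × (3.418 / 0.48)² = 2 × 7.121² = 2 × 50.71 = 101.4.
Round up to the next whole participant.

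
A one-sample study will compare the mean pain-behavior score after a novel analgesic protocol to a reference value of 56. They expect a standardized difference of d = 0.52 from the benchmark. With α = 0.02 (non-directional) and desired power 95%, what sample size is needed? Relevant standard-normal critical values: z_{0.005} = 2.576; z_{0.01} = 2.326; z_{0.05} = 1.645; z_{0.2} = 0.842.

For a one-sample test: n = ((z_{α/2} + z_β) / d)².
z_{α/2} + z_β = 2.326 + 1.645 = 3.971.
n = (3.971 / 0.52)² = 7.637² = 58.32.
Round up.

n = 59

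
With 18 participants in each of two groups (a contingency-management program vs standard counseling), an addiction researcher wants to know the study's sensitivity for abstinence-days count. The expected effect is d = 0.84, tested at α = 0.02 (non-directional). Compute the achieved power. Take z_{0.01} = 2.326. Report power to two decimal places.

For two equal groups, power = Φ(d·√(n/2) − z_{α/2}).
d·√(n/2) = 0.84 × √(18/2) = 0.84 × 3.000 = 2.520.
z_β = 2.520 − 2.326 = 0.194.
Power = Φ(0.194) = 0.577.

power ≈ 0.58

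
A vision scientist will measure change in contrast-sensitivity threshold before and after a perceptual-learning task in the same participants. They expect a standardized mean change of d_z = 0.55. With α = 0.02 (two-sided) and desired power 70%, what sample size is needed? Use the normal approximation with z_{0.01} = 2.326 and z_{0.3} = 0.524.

n = 27 pairs

For a paired (one-sample on differences) test: n = ((z_{α/2} + z_β) / d)².
z_{α/2} + z_β = 2.326 + 0.524 = 2.850.
n = (2.850 / 0.55)² = 5.182² = 26.85.
Round up.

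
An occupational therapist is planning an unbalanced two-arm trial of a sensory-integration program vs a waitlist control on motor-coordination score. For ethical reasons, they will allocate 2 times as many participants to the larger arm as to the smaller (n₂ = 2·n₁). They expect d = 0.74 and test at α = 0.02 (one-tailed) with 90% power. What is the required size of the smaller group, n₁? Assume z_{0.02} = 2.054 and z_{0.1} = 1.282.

With allocation ratio k = n₂/n₁ = 2, Var(x̄₁−x̄₂) = σ²(1/n₁ + 1/(k·n₁)) = σ²·(k+1)/(k·n₁).
So n₁ = (1 + 1/k)·((z_{α} + z_β)/d)² = 1.500 × (3.336/0.74)².
n₁ = 1.500 × 20.32 = 30.5.
Round up: n₁ = 31, giving n₂ = 2 × 31 = 62.

n₁ = 31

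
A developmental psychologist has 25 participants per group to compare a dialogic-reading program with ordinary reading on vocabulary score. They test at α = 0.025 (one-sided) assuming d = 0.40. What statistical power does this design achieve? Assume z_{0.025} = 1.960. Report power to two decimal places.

power ≈ 0.29

For two equal groups, power = Φ(d·√(n/2) − z_{α}).
d·√(n/2) = 0.40 × √(25/2) = 0.40 × 3.536 = 1.414.
z_β = 1.414 − 1.960 = -0.546.
Power = Φ(-0.546) = 0.293.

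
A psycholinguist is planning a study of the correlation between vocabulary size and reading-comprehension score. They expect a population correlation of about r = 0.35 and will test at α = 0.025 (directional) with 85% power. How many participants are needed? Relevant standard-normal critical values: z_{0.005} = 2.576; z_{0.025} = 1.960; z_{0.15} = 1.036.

n = 71

Fisher's z: C = ½·ln((1+r)/(1−r)) = ½·ln(2.0769) = 0.3654.
n = ((z_{α} + z_β)/C)² + 3.
(1.960 + 1.036) / 0.3654 = 2.996 / 0.3654 = 8.199.
n = 8.199² + 3 = 67.23 + 3 = 70.2.
Round up.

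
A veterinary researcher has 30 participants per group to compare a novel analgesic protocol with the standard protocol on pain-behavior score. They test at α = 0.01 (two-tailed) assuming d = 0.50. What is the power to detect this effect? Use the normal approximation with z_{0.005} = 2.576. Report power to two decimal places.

power ≈ 0.26

For two equal groups, power = Φ(d·√(n/2) − z_{α/2}).
d·√(n/2) = 0.50 × √(30/2) = 0.50 × 3.873 = 1.936.
z_β = 1.936 − 2.576 = -0.640.
Power = Φ(-0.640) = 0.261.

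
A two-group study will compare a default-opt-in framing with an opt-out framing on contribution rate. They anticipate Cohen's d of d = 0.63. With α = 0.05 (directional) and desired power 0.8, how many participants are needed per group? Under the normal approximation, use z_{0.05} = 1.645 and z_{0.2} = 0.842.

For two independent groups with equal n: n = 2·((z_{α} + z_β) / d)².
z_{α} + z_β = 1.645 + 0.842 = 2.487.
n = 2 × (2.487 / 0.63)² = 2 × 3.948² = 2 × 15.58 = 31.2.
Round up to the next whole participant.

n = 32 per group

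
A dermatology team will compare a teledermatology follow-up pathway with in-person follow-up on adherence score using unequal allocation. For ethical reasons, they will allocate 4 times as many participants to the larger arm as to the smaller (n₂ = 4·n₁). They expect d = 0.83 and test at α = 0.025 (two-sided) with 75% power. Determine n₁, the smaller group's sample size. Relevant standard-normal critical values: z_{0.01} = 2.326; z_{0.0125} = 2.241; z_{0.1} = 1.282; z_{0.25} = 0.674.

n₁ = 16

With allocation ratio k = n₂/n₁ = 4, Var(x̄₁−x̄₂) = σ²(1/n₁ + 1/(k·n₁)) = σ²·(k+1)/(k·n₁).
So n₁ = (1 + 1/k)·((z_{α/2} + z_β)/d)² = 1.250 × (2.915/0.83)².
n₁ = 1.250 × 12.33 = 15.4.
Round up: n₁ = 16, giving n₂ = 4 × 16 = 64.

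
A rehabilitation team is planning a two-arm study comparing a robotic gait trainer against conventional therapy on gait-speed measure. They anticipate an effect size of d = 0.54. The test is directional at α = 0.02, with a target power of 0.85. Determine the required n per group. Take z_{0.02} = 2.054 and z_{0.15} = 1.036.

For two independent groups with equal n: n = 2·((z_{α} + z_β) / d)².
z_{α} + z_β = 2.054 + 1.036 = 3.090.
n = 2 × (3.090 / 0.54)² = 2 × 5.722² = 2 × 32.74 = 65.5.
Round up to the next whole participant.

n = 66 per group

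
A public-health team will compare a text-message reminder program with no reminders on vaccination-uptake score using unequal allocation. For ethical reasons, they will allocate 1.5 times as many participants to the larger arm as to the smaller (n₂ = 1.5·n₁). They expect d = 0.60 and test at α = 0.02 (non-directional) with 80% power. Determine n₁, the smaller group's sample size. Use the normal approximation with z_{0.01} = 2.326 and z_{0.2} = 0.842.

With allocation ratio k = n₂/n₁ = 1.5, Var(x̄₁−x̄₂) = σ²(1/n₁ + 1/(k·n₁)) = σ²·(k+1)/(k·n₁).
So n₁ = (1 + 1/k)·((z_{α/2} + z_β)/d)² = 1.667 × (3.168/0.60)².
n₁ = 1.667 × 27.88 = 46.5.
Round up: n₁ = 47, giving n₂ = ⌈1.5 × 47⌉ = ⌈70.5⌉ = 71.

n₁ = 47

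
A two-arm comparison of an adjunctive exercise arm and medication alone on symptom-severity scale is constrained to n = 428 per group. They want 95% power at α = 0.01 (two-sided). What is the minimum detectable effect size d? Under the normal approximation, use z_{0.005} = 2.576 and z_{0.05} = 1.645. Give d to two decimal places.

d_min ≈ 0.29

For two independent groups of n = 428 each: d_min = (z_{α/2} + z_β)·√(2/n).
z-sum = 2.576 + 1.645 = 4.221.
d_min = 4.221 × √(2/428) = 4.221 × 0.0684 = 0.289.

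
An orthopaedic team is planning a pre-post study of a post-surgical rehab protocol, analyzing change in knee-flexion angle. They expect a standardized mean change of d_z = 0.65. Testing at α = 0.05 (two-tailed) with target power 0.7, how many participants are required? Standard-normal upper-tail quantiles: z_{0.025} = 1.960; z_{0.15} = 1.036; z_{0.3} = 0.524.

n = 15 pairs

For a paired (one-sample on differences) test: n = ((z_{α/2} + z_β) / d)².
z_{α/2} + z_β = 1.960 + 0.524 = 2.484.
n = (2.484 / 0.65)² = 3.822² = 14.60.
Round up.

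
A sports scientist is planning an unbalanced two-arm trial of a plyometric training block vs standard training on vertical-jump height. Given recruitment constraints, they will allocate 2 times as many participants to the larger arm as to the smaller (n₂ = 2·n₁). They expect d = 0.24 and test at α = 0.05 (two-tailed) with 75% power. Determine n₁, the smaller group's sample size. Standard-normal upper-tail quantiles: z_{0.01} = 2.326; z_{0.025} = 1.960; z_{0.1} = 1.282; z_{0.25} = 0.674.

With allocation ratio k = n₂/n₁ = 2, Var(x̄₁−x̄₂) = σ²(1/n₁ + 1/(k·n₁)) = σ²·(k+1)/(k·n₁).
So n₁ = (1 + 1/k)·((z_{α/2} + z_β)/d)² = 1.500 × (2.634/0.24)².
n₁ = 1.500 × 120.45 = 180.7.
Round up: n₁ = 181, giving n₂ = 2 × 181 = 362.

n₁ = 181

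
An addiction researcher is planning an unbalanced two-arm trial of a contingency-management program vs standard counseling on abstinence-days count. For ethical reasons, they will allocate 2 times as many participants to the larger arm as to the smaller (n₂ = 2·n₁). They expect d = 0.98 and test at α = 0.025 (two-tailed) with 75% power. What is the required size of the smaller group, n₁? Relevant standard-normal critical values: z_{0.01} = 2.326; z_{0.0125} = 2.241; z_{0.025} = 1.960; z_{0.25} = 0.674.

With allocation ratio k = n₂/n₁ = 2, Var(x̄₁−x̄₂) = σ²(1/n₁ + 1/(k·n₁)) = σ²·(k+1)/(k·n₁).
So n₁ = (1 + 1/k)·((z_{α/2} + z_β)/d)² = 1.500 × (2.915/0.98)².
n₁ = 1.500 × 8.85 = 13.3.
Round up: n₁ = 14, giving n₂ = 2 × 14 = 28.

n₁ = 14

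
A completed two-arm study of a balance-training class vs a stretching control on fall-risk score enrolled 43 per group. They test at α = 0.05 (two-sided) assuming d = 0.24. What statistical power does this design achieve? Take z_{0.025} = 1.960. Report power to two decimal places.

For two equal groups, power = Φ(d·√(n/2) − z_{α/2}).
d·√(n/2) = 0.24 × √(43/2) = 0.24 × 4.637 = 1.113.
z_β = 1.113 − 1.960 = -0.847.
Power = Φ(-0.847) = 0.198.

power ≈ 0.20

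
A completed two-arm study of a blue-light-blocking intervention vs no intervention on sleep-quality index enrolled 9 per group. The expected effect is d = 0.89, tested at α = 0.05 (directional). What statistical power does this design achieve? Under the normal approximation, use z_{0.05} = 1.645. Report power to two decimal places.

For two equal groups, power = Φ(d·√(n/2) − z_{α}).
d·√(n/2) = 0.89 × √(9/2) = 0.89 × 2.121 = 1.888.
z_β = 1.888 − 1.645 = 0.243.
Power = Φ(0.243) = 0.596.

power ≈ 0.60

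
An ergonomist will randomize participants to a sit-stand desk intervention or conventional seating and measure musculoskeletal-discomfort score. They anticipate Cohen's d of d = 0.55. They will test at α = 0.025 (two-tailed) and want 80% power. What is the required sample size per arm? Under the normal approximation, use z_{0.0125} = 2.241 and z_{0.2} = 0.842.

n = 63 per group

For two independent groups with equal n: n = 2·((z_{α/2} + z_β) / d)².
z_{α/2} + z_β = 2.241 + 0.842 = 3.083.
n = 2 × (3.083 / 0.55)² = 2 × 5.605² = 2 × 31.42 = 62.8.
Round up to the next whole participant.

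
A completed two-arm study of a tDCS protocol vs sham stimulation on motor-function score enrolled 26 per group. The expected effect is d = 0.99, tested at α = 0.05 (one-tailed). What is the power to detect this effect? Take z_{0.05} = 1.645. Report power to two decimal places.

For two equal groups, power = Φ(d·√(n/2) − z_{α}).
d·√(n/2) = 0.99 × √(26/2) = 0.99 × 3.606 = 3.569.
z_β = 3.569 − 1.645 = 1.924.
Power = Φ(1.924) = 0.973.

power ≈ 0.97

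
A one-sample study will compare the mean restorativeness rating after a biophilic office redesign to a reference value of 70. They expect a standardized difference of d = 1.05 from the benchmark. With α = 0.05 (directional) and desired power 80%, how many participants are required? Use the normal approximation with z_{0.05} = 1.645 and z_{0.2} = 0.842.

For a one-sample test: n = ((z_{α} + z_β) / d)².
z_{α} + z_β = 1.645 + 0.842 = 2.487.
n = (2.487 / 1.05)² = 2.369² = 5.61.
Round up.

n = 6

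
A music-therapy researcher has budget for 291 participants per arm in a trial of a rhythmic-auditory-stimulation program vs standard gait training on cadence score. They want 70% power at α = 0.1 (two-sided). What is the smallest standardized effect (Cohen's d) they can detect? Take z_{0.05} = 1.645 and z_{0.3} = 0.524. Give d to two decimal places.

d_min ≈ 0.18

For two independent groups of n = 291 each: d_min = (z_{α/2} + z_β)·√(2/n).
z-sum = 1.645 + 0.524 = 2.169.
d_min = 2.169 × √(2/291) = 2.169 × 0.0829 = 0.180.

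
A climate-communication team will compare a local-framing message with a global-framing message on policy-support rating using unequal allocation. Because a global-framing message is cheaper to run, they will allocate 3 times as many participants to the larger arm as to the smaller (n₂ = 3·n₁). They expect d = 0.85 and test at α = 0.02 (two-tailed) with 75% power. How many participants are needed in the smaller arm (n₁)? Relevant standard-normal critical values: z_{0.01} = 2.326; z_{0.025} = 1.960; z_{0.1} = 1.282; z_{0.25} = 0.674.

With allocation ratio k = n₂/n₁ = 3, Var(x̄₁−x̄₂) = σ²(1/n₁ + 1/(k·n₁)) = σ²·(k+1)/(k·n₁).
So n₁ = (1 + 1/k)·((z_{α/2} + z_β)/d)² = 1.333 × (3.000/0.85)².
n₁ = 1.333 × 12.46 = 16.6.
Round up: n₁ = 17, giving n₂ = 3 × 17 = 51.

n₁ = 17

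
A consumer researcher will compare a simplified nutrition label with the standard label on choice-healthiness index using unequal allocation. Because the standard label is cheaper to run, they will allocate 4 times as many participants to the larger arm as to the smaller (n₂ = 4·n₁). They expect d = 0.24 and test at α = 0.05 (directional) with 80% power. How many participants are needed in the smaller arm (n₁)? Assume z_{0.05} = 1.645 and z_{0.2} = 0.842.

With allocation ratio k = n₂/n₁ = 4, Var(x̄₁−x̄₂) = σ²(1/n₁ + 1/(k·n₁)) = σ²·(k+1)/(k·n₁).
So n₁ = (1 + 1/k)·((z_{α} + z_β)/d)² = 1.250 × (2.487/0.24)².
n₁ = 1.250 × 107.38 = 134.2.
Round up: n₁ = 135, giving n₂ = 4 × 135 = 540.

n₁ = 135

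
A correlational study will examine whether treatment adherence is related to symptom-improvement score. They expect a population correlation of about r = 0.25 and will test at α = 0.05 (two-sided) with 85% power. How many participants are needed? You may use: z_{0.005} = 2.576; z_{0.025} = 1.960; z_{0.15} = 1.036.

n = 141

Fisher's z: C = ½·ln((1+r)/(1−r)) = ½·ln(1.6667) = 0.2554.
n = ((z_{α/2} + z_β)/C)² + 3.
(1.960 + 1.036) / 0.2554 = 2.996 / 0.2554 = 11.731.
n = 11.731² + 3 = 137.61 + 3 = 140.6.
Round up.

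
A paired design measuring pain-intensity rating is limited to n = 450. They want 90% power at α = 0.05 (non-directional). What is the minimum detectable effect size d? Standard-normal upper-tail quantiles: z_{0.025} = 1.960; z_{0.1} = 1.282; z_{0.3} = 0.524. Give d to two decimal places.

For a single sample (or paired design) of n = 450: d_min = (z_{α/2} + z_β)/√n.
z-sum = 1.960 + 1.282 = 3.242.
d_min = 3.242 / √450 = 3.242 / 21.213 = 0.153.

d_min ≈ 0.15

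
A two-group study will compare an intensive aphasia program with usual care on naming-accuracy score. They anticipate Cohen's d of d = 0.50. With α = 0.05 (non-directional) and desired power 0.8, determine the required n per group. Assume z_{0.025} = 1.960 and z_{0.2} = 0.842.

n = 63 per group

For two independent groups with equal n: n = 2·((z_{α/2} + z_β) / d)².
z_{α/2} + z_β = 1.960 + 0.842 = 2.802.
n = 2 × (2.802 / 0.50)² = 2 × 5.604² = 2 × 31.40 = 62.8.
Round up to the next whole participant.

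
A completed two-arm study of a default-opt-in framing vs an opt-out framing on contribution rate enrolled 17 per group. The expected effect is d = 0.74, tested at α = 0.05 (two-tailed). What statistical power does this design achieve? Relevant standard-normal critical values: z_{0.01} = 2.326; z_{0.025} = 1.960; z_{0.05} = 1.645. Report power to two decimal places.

power ≈ 0.58

For two equal groups, power = Φ(d·√(n/2) − z_{α/2}).
d·√(n/2) = 0.74 × √(17/2) = 0.74 × 2.915 = 2.157.
z_β = 2.157 − 1.960 = 0.197.
Power = Φ(0.197) = 0.578.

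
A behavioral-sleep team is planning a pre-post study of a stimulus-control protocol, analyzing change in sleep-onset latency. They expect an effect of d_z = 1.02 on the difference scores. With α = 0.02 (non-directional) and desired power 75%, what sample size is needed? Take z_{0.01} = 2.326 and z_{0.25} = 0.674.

n = 9 pairs

For a paired (one-sample on differences) test: n = ((z_{α/2} + z_β) / d)².
z_{α/2} + z_β = 2.326 + 0.674 = 3.000.
n = (3.000 / 1.02)² = 2.941² = 8.65.
Round up.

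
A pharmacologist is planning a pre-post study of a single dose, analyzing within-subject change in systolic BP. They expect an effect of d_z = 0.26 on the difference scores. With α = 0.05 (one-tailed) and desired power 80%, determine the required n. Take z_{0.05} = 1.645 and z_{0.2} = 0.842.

n = 92 pairs

For a paired (one-sample on differences) test: n = ((z_{α} + z_β) / d)².
z_{α} + z_β = 1.645 + 0.842 = 2.487.
n = (2.487 / 0.26)² = 9.565² = 91.50.
Round up.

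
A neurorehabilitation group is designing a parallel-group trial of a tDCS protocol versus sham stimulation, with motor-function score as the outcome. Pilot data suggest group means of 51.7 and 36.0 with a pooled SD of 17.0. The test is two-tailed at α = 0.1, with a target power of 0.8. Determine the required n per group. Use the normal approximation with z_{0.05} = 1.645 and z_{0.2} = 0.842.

Cohen's d = |M₁ − M₂| / SD_pooled = |51.7 − 36.0| / 17.0 = 15.7 / 17.0 = 0.924.
For two independent groups with equal n: n = 2·((z_{α/2} + z_β) / d)².
z_{α/2} + z_β = 1.645 + 0.842 = 2.487.
n = 2 × (2.487 / 0.924)² = 2 × 2.692² = 2 × 7.24 = 14.5.
Round up to the next whole participant.

n = 15 per group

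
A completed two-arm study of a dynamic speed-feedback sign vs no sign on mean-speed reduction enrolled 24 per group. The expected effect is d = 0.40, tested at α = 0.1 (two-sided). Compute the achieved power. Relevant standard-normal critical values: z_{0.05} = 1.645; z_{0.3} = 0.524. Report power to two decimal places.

For two equal groups, power = Φ(d·√(n/2) − z_{α/2}).
d·√(n/2) = 0.40 × √(24/2) = 0.40 × 3.464 = 1.386.
z_β = 1.386 − 1.645 = -0.259.
Power = Φ(-0.259) = 0.398.

power ≈ 0.40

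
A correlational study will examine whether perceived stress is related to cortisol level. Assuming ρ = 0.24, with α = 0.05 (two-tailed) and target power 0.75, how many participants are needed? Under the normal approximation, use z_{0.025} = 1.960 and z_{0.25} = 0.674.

Fisher's z: C = ½·ln((1+r)/(1−r)) = ½·ln(1.6316) = 0.2448.
n = ((z_{α/2} + z_β)/C)² + 3.
(1.960 + 0.674) / 0.2448 = 2.634 / 0.2448 = 10.760.
n = 10.760² + 3 = 115.77 + 3 = 118.8.
Round up.

n = 119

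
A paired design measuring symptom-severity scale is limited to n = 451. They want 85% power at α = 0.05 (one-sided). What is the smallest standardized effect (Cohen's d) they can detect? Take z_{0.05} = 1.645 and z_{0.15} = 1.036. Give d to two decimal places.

d_min ≈ 0.13

For a single sample (or paired design) of n = 451: d_min = (z_{α} + z_β)/√n.
z-sum = 1.645 + 1.036 = 2.681.
d_min = 2.681 / √451 = 2.681 / 21.237 = 0.126.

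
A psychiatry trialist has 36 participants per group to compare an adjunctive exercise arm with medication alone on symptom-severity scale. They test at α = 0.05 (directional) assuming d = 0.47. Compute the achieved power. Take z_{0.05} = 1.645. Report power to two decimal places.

power ≈ 0.64

For two equal groups, power = Φ(d·√(n/2) − z_{α}).
d·√(n/2) = 0.47 × √(36/2) = 0.47 × 4.243 = 1.994.
z_β = 1.994 − 1.645 = 0.349.
Power = Φ(0.349) = 0.636.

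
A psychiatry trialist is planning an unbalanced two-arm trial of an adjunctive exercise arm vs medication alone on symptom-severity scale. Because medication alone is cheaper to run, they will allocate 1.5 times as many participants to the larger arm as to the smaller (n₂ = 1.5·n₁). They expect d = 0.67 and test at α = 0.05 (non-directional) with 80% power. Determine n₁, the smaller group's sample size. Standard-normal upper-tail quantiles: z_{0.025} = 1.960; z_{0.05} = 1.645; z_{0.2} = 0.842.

With allocation ratio k = n₂/n₁ = 1.5, Var(x̄₁−x̄₂) = σ²(1/n₁ + 1/(k·n₁)) = σ²·(k+1)/(k·n₁).
So n₁ = (1 + 1/k)·((z_{α/2} + z_β)/d)² = 1.667 × (2.802/0.67)².
n₁ = 1.667 × 17.49 = 29.1.
Round up: n₁ = 30, giving n₂ = 1.5 × 30 = 45.

n₁ = 30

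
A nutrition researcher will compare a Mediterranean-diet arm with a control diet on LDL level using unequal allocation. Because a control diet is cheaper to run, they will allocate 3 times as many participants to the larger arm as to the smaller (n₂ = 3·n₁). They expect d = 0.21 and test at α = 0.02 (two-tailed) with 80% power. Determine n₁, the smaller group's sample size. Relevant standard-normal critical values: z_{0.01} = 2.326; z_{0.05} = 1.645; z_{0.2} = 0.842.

n₁ = 304

With allocation ratio k = n₂/n₁ = 3, Var(x̄₁−x̄₂) = σ²(1/n₁ + 1/(k·n₁)) = σ²·(k+1)/(k·n₁).
So n₁ = (1 + 1/k)·((z_{α/2} + z_β)/d)² = 1.333 × (3.168/0.21)².
n₁ = 1.333 × 227.58 = 303.4.
Round up: n₁ = 304, giving n₂ = 3 × 304 = 912.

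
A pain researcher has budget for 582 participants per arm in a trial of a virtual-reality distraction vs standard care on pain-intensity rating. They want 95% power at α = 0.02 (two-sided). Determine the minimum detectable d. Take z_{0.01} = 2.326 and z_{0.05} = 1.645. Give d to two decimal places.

d_min ≈ 0.23

For two independent groups of n = 582 each: d_min = (z_{α/2} + z_β)·√(2/n).
z-sum = 2.326 + 1.645 = 3.971.
d_min = 3.971 × √(2/582) = 3.971 × 0.0586 = 0.233.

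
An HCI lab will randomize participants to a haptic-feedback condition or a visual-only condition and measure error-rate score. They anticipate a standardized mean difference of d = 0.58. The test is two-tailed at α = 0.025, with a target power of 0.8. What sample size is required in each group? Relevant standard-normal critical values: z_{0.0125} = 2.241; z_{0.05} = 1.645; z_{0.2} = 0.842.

For two independent groups with equal n: n = 2·((z_{α/2} + z_β) / d)².
z_{α/2} + z_β = 2.241 + 0.842 = 3.083.
n = 2 × (3.083 / 0.58)² = 2 × 5.316² = 2 × 28.25 = 56.5.
Round up to the next whole participant.

n = 57 per group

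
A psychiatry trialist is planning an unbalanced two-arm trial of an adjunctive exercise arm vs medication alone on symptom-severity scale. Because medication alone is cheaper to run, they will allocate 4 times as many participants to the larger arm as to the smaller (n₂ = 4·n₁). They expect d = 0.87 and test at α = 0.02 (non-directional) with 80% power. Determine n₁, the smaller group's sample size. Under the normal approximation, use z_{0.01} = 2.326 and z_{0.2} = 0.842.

With allocation ratio k = n₂/n₁ = 4, Var(x̄₁−x̄₂) = σ²(1/n₁ + 1/(k·n₁)) = σ²·(k+1)/(k·n₁).
So n₁ = (1 + 1/k)·((z_{α/2} + z_β)/d)² = 1.250 × (3.168/0.87)².
n₁ = 1.250 × 13.26 = 16.6.
Round up: n₁ = 17, giving n₂ = 4 × 17 = 68.

n₁ = 17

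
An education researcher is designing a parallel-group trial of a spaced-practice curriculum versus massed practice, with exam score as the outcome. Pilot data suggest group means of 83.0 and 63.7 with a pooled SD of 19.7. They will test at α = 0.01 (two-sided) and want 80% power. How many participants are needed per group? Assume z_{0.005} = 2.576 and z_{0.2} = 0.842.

Cohen's d = |M₁ − M₂| / SD_pooled = |83.0 − 63.7| / 19.7 = 19.3 / 19.7 = 0.980.
For two independent groups with equal n: n = 2·((z_{α/2} + z_β) / d)².
z_{α/2} + z_β = 2.576 + 0.842 = 3.418.
n = 2 × (3.418 / 0.980)² = 2 × 3.488² = 2 × 12.16 = 24.3.
Round up to the next whole participant.

n = 25 per group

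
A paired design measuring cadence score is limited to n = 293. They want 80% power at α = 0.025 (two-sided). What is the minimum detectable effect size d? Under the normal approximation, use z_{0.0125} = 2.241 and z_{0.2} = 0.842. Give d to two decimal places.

d_min ≈ 0.18

For a single sample (or paired design) of n = 293: d_min = (z_{α/2} + z_β)/√n.
z-sum = 2.241 + 0.842 = 3.083.
d_min = 3.083 / √293 = 3.083 / 17.117 = 0.180.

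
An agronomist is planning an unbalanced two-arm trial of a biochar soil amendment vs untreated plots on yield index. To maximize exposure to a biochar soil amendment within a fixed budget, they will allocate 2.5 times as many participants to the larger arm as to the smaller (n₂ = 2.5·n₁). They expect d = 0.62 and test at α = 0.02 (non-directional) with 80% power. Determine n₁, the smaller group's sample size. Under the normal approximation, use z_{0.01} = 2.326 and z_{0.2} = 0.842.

n₁ = 37

With allocation ratio k = n₂/n₁ = 2.5, Var(x̄₁−x̄₂) = σ²(1/n₁ + 1/(k·n₁)) = σ²·(k+1)/(k·n₁).
So n₁ = (1 + 1/k)·((z_{α/2} + z_β)/d)² = 1.400 × (3.168/0.62)².
n₁ = 1.400 × 26.11 = 36.6.
Round up: n₁ = 37, giving n₂ = ⌈2.5 × 37⌉ = ⌈92.5⌉ = 93.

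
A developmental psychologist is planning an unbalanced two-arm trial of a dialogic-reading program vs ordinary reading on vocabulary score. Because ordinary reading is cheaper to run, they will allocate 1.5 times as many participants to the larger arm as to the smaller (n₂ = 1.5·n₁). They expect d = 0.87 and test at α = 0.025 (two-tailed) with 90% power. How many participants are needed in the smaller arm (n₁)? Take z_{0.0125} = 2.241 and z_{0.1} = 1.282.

With allocation ratio k = n₂/n₁ = 1.5, Var(x̄₁−x̄₂) = σ²(1/n₁ + 1/(k·n₁)) = σ²·(k+1)/(k·n₁).
So n₁ = (1 + 1/k)·((z_{α/2} + z_β)/d)² = 1.667 × (3.523/0.87)².
n₁ = 1.667 × 16.40 = 27.3.
Round up: n₁ = 28, giving n₂ = 1.5 × 28 = 42.

n₁ = 28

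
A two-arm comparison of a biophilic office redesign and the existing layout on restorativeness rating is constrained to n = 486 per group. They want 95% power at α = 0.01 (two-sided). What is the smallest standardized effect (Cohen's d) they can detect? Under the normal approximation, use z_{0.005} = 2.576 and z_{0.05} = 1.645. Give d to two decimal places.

d_min ≈ 0.27

For two independent groups of n = 486 each: d_min = (z_{α/2} + z_β)·√(2/n).
z-sum = 2.576 + 1.645 = 4.221.
d_min = 4.221 × √(2/486) = 4.221 × 0.0642 = 0.271.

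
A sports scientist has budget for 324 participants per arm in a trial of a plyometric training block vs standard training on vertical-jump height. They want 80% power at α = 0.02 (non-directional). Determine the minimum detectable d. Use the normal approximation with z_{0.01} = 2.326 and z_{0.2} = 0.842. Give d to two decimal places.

d_min ≈ 0.25

For two independent groups of n = 324 each: d_min = (z_{α/2} + z_β)·√(2/n).
z-sum = 2.326 + 0.842 = 3.168.
d_min = 3.168 × √(2/324) = 3.168 × 0.0786 = 0.249.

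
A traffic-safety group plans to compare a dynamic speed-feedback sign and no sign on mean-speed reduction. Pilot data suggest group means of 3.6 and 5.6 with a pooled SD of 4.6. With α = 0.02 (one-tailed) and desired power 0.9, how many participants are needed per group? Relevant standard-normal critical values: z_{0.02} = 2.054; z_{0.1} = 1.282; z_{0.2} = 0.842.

n = 118 per group

Cohen's d = |M₁ − M₂| / SD_pooled = |3.6 − 5.6| / 4.6 = 2.0 / 4.6 = 0.435.
For two independent groups with equal n: n = 2·((z_{α} + z_β) / d)².
z_{α} + z_β = 2.054 + 1.282 = 3.336.
n = 2 × (3.336 / 0.435)² = 2 × 7.669² = 2 × 58.81 = 117.6.
Round up to the next whole participant.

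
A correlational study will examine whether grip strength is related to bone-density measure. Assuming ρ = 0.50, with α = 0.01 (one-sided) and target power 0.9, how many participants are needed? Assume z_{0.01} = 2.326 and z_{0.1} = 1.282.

Fisher's z: C = ½·ln((1+r)/(1−r)) = ½·ln(3.0000) = 0.5493.
n = ((z_{α} + z_β)/C)² + 3.
(2.326 + 1.282) / 0.5493 = 3.608 / 0.5493 = 6.568.
n = 6.568² + 3 = 43.14 + 3 = 46.1.
Round up.

n = 47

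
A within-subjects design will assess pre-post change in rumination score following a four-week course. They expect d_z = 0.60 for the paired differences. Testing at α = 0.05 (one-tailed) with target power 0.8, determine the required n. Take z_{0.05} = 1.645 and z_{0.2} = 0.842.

For a paired (one-sample on differences) test: n = ((z_{α} + z_β) / d)².
z_{α} + z_β = 1.645 + 0.842 = 2.487.
n = (2.487 / 0.60)² = 4.145² = 17.18.
Round up.

n = 18 pairs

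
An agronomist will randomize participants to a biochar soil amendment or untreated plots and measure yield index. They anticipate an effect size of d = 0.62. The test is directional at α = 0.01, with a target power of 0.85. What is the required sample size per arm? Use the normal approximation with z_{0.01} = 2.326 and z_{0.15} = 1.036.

n = 59 per group

For two independent groups with equal n: n = 2·((z_{α} + z_β) / d)².
z_{α} + z_β = 2.326 + 1.036 = 3.362.
n = 2 × (3.362 / 0.62)² = 2 × 5.423² = 2 × 29.40 = 58.8.
Round up to the next whole participant.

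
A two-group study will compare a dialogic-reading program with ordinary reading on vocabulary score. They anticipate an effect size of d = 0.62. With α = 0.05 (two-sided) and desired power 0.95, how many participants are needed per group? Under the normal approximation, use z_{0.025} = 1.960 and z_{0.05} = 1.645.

n = 68 per group

For two independent groups with equal n: n = 2·((z_{α/2} + z_β) / d)².
z_{α/2} + z_β = 1.960 + 1.645 = 3.605.
n = 2 × (3.605 / 0.62)² = 2 × 5.815² = 2 × 33.81 = 67.6.
Round up to the next whole participant.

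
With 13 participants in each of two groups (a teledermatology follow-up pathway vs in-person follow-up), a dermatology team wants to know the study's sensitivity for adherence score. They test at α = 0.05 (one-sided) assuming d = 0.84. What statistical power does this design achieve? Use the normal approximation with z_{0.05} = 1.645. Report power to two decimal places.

For two equal groups, power = Φ(d·√(n/2) − z_{α}).
d·√(n/2) = 0.84 × √(13/2) = 0.84 × 2.550 = 2.142.
z_β = 2.142 − 1.645 = 0.497.
Power = Φ(0.497) = 0.690.

power ≈ 0.69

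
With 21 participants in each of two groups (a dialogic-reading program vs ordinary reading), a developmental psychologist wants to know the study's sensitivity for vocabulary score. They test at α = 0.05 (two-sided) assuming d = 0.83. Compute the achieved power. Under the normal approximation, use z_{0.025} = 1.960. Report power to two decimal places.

power ≈ 0.77

For two equal groups, power = Φ(d·√(n/2) − z_{α/2}).
d·√(n/2) = 0.83 × √(21/2) = 0.83 × 3.240 = 2.690.
z_β = 2.690 − 1.960 = 0.730.
Power = Φ(0.730) = 0.767.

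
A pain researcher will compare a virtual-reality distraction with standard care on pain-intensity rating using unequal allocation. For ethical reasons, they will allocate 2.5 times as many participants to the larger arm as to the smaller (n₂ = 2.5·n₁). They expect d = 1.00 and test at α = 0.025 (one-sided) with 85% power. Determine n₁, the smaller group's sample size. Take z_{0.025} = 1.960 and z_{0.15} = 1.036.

n₁ = 13

With allocation ratio k = n₂/n₁ = 2.5, Var(x̄₁−x̄₂) = σ²(1/n₁ + 1/(k·n₁)) = σ²·(k+1)/(k·n₁).
So n₁ = (1 + 1/k)·((z_{α} + z_β)/d)² = 1.400 × (2.996/1.00)².
n₁ = 1.400 × 8.98 = 12.6.
Round up: n₁ = 13, giving n₂ = ⌈2.5 × 13⌉ = ⌈32.5⌉ = 33.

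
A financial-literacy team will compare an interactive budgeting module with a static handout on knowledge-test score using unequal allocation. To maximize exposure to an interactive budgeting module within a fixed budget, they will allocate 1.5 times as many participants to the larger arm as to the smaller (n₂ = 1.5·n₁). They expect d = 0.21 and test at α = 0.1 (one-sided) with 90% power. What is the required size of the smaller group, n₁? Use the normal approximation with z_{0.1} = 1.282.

n₁ = 249

With allocation ratio k = n₂/n₁ = 1.5, Var(x̄₁−x̄₂) = σ²(1/n₁ + 1/(k·n₁)) = σ²·(k+1)/(k·n₁).
So n₁ = (1 + 1/k)·((z_{α} + z_β)/d)² = 1.667 × (2.564/0.21)².
n₁ = 1.667 × 149.07 = 248.5.
Round up: n₁ = 249, giving n₂ = ⌈1.5 × 249⌉ = ⌈373.5⌉ = 374.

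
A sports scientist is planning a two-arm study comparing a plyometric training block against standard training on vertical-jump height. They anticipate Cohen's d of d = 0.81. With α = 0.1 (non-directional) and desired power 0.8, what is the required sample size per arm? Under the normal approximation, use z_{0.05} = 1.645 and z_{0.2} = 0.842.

For two independent groups with equal n: n = 2·((z_{α/2} + z_β) / d)².
z_{α/2} + z_β = 1.645 + 0.842 = 2.487.
n = 2 × (2.487 / 0.81)² = 2 × 3.070² = 2 × 9.43 = 18.9.
Round up to the next whole participant.

n = 19 per group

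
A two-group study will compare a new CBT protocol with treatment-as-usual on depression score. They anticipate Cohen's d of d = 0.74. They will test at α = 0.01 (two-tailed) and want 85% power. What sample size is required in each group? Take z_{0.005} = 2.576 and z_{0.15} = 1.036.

For two independent groups with equal n: n = 2·((z_{α/2} + z_β) / d)².
z_{α/2} + z_β = 2.576 + 1.036 = 3.612.
n = 2 × (3.612 / 0.74)² = 2 × 4.881² = 2 × 23.82 = 47.6.
Round up to the next whole participant.

n = 48 per group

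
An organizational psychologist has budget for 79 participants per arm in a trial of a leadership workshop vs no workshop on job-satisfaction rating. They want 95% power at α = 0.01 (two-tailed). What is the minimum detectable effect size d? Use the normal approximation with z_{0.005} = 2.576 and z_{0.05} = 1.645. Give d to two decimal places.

d_min ≈ 0.67

For two independent groups of n = 79 each: d_min = (z_{α/2} + z_β)·√(2/n).
z-sum = 2.576 + 1.645 = 4.221.
d_min = 4.221 × √(2/79) = 4.221 × 0.1591 = 0.672.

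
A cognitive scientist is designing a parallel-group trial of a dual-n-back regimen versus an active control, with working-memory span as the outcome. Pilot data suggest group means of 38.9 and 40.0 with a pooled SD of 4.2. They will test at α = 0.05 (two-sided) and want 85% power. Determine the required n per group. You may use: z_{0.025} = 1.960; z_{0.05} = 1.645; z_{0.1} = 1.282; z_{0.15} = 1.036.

n = 262 per group

Cohen's d = |M₁ − M₂| / SD_pooled = |38.9 − 40.0| / 4.2 = 1.1 / 4.2 = 0.262.
For two independent groups with equal n: n = 2·((z_{α/2} + z_β) / d)².
z_{α/2} + z_β = 1.960 + 1.036 = 2.996.
n = 2 × (2.996 / 0.262)² = 2 × 11.435² = 2 × 130.76 = 261.5.
Round up to the next whole participant.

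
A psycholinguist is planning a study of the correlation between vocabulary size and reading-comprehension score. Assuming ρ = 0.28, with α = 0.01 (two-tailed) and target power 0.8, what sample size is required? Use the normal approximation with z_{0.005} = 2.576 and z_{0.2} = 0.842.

Fisher's z: C = ½·ln((1+r)/(1−r)) = ½·ln(1.7778) = 0.2877.
n = ((z_{α/2} + z_β)/C)² + 3.
(2.576 + 0.842) / 0.2877 = 3.418 / 0.2877 = 11.880.
n = 11.880² + 3 = 141.14 + 3 = 144.1.
Round up.

n = 145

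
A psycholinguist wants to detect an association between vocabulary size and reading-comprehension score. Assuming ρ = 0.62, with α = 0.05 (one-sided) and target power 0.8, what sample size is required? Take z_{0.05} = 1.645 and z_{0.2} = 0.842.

n = 15

Fisher's z: C = ½·ln((1+r)/(1−r)) = ½·ln(4.2632) = 0.7250.
n = ((z_{α} + z_β)/C)² + 3.
(1.645 + 0.842) / 0.7250 = 2.487 / 0.7250 = 3.430.
n = 3.430² + 3 = 11.77 + 3 = 14.8.
Round up.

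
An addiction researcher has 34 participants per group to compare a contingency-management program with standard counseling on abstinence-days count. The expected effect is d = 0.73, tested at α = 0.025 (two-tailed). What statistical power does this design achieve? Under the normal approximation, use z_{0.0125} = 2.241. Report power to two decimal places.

For two equal groups, power = Φ(d·√(n/2) − z_{α/2}).
d·√(n/2) = 0.73 × √(34/2) = 0.73 × 4.123 = 3.010.
z_β = 3.010 − 2.241 = 0.769.
Power = Φ(0.769) = 0.779.

power ≈ 0.78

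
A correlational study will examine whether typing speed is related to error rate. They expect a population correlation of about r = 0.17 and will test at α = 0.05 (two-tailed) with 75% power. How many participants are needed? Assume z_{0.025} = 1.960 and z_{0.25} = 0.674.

Fisher's z: C = ½·ln((1+r)/(1−r)) = ½·ln(1.4096) = 0.1717.
n = ((z_{α/2} + z_β)/C)² + 3.
(1.960 + 0.674) / 0.1717 = 2.634 / 0.1717 = 15.341.
n = 15.341² + 3 = 235.34 + 3 = 238.3.
Round up.

n = 239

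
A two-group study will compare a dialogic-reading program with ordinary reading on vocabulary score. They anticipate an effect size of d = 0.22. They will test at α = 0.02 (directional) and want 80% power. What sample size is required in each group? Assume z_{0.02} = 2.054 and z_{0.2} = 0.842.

n = 347 per group

For two independent groups with equal n: n = 2·((z_{α} + z_β) / d)².
z_{α} + z_β = 2.054 + 0.842 = 2.896.
n = 2 × (2.896 / 0.22)² = 2 × 13.164² = 2 × 173.28 = 346.6.
Round up to the next whole participant.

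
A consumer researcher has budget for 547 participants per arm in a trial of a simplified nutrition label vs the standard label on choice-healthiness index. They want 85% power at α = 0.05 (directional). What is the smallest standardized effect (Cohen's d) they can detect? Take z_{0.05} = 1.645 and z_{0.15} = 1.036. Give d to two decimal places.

d_min ≈ 0.16

For two independent groups of n = 547 each: d_min = (z_{α} + z_β)·√(2/n).
z-sum = 1.645 + 1.036 = 2.681.
d_min = 2.681 × √(2/547) = 2.681 × 0.0605 = 0.162.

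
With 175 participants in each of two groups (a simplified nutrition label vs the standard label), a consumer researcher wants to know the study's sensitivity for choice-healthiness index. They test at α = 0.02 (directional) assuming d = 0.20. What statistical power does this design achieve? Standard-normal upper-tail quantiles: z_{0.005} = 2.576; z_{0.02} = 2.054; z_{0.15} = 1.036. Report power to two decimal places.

power ≈ 0.43

For two equal groups, power = Φ(d·√(n/2) − z_{α}).
d·√(n/2) = 0.20 × √(175/2) = 0.20 × 9.354 = 1.871.
z_β = 1.871 − 2.054 = -0.183.
Power = Φ(-0.183) = 0.427.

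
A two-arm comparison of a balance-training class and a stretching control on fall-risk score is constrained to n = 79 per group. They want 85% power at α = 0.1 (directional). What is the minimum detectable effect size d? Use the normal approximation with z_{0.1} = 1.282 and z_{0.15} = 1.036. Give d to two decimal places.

d_min ≈ 0.37

For two independent groups of n = 79 each: d_min = (z_{α} + z_β)·√(2/n).
z-sum = 1.282 + 1.036 = 2.318.
d_min = 2.318 × √(2/79) = 2.318 × 0.1591 = 0.369.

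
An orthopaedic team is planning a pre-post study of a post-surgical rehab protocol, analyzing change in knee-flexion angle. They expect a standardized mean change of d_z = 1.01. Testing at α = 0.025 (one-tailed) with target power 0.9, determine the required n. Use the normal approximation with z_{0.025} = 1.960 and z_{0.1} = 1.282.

n = 11 pairs

For a paired (one-sample on differences) test: n = ((z_{α} + z_β) / d)².
z_{α} + z_β = 1.960 + 1.282 = 3.242.
n = (3.242 / 1.01)² = 3.210² = 10.30.
Round up.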